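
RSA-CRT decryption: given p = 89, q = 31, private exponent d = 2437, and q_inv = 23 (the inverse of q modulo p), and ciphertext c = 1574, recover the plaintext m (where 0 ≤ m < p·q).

d_p = d mod (p−1) = 2437 mod 88 = 61; d_q = d mod (q−1) = 7.
m₁ = c^(d_p) mod p: c ≡ 61 (mod 89), and 61^61 mod 89 = 46.
m₂ = c^(d_q) mod q: c ≡ 24 (mod 31), and 24^7 mod 31 = 3.
h = q_inv·(m₁ − m₂) mod p = 23·(46 − 3) mod 89 = 10.
m = m₂ + h·q = 3 + 10·31 = 313.

313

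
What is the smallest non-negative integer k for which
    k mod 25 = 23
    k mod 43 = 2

948

Combine the congruences pairwise.
From k ≡ 23 (mod 25) write k = 23 + 25t. Substituting into k ≡ 2 (mod 43) gives 25t ≡ 22 (mod 43), and since 25⁻¹ ≡ 31 (mod 43), t ≡ 37. Hence k ≡ 23 + 25·37 = 948 (mod 1075).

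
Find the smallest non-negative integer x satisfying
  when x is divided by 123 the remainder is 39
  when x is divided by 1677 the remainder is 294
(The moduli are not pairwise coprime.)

55635

gcd(123, 1677) = 3 and 3 | (294 − 39), so the pair is consistent; merging gives x ≡ 55635 (mod 68757), where 68757 = lcm(123, 1677).
The solution is unique modulo lcm(123, 1677) = 68757.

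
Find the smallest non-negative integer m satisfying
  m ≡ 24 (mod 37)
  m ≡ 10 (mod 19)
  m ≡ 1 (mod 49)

32880

From m ≡ 24 (mod 37) write m = 24 + 37t. Substituting into m ≡ 10 (mod 19) gives 37t ≡ 5 (mod 19), and since 18⁻¹ ≡ 18 (mod 19), t ≡ 14. Hence m ≡ 24 + 37·14 = 542 (mod 703).
From m ≡ 542 (mod 703) write m = 542 + 703t. Substituting into m ≡ 1 (mod 49) gives 703t ≡ 47 (mod 49), and since 17⁻¹ ≡ 26 (mod 49), t ≡ 46. Hence m ≡ 542 + 703·46 = 32880 (mod 34447).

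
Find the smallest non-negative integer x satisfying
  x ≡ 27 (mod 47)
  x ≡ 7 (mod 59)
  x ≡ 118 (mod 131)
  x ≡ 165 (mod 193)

28666455

Combine the congruences pairwise.
From x ≡ 27 (mod 47) write x = 27 + 47t. Substituting into x ≡ 7 (mod 59) gives 47t ≡ 39 (mod 59), and since 47⁻¹ ≡ 54 (mod 59), t ≡ 41. Hence x ≡ 27 + 47·41 = 1954 (mod 2773).
From x ≡ 1954 (mod 2773) write x = 1954 + 2773t. Substituting into x ≡ 118 (mod 131) gives 2773t ≡ 129 (mod 131), and since 22⁻¹ ≡ 6 (mod 131), t ≡ 119. Hence x ≡ 1954 + 2773·119 = 331941 (mod 363263).
From x ≡ 331941 (mod 363263) write x = 331941 + 363263t. Substituting into x ≡ 165 (mod 193) gives 363263t ≡ 184 (mod 193), and since 37⁻¹ ≡ 120 (mod 193), t ≡ 78. Hence x ≡ 331941 + 363263·78 = 28666455 (mod 70109759).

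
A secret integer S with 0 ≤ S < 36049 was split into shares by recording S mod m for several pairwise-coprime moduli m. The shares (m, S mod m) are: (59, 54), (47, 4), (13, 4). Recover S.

4892

The moduli are pairwise coprime; N = 59·47·13 = 36049.
N/59 = 611; 611 ≡ 21 (mod 59); 21·45 ≡ 1, so inverse 45.
N/47 = 767; 767 ≡ 15 (mod 47); 15·22 ≡ 1, so inverse 22.
N/13 = 2773; 2773 ≡ 4 (mod 13); 4·10 ≡ 1, so inverse 10.
S ≡ 54·611·45 + 4·767·22 + 4·2773·10 = 1663146.
1663146 mod 36049 = 4892.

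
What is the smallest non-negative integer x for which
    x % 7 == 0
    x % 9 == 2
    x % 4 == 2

182

From x ≡ 0 (mod 7) write x = 0 + 7t. Substituting into x ≡ 2 (mod 9) gives 7t ≡ 2 (mod 9), and since 7⁻¹ ≡ 4 (mod 9), t ≡ 8. Hence x ≡ 0 + 7·8 = 56 (mod 63).
From x ≡ 56 (mod 63) write x = 56 + 63t. Substituting into x ≡ 2 (mod 4) gives 63t ≡ 2 (mod 4), and since 3⁻¹ ≡ 3 (mod 4), t ≡ 2. Hence x ≡ 56 + 63·2 = 182 (mod 252).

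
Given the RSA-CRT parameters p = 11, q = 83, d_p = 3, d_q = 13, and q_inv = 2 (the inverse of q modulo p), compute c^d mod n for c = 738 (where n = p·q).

m₁ = c^(d_p) mod p: c ≡ 1 (mod 11), and 1^3 mod 11 = 1.
m₂ = c^(d_q) mod q: c ≡ 74 (mod 83), and 74^13 mod 83 = 5.
h = q_inv·(m₁ − m₂) mod p = 2·(1 − 5) mod 11 = 3.
m = m₂ + h·q = 5 + 3·83 = 254.

254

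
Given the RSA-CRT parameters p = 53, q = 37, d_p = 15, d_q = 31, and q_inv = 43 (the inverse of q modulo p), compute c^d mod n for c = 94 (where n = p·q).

m₁ = c^(d_p) mod p: c ≡ 41 (mod 53), and 41^15 mod 53 = 27.
m₂ = c^(d_q) mod q: c ≡ 20 (mod 37), and 20^31 mod 37 = 35.
h = q_inv·(m₁ − m₂) mod p = 43·(27 − 35) mod 53 = 27.
m = m₂ + h·q = 35 + 27·37 = 1034.

1034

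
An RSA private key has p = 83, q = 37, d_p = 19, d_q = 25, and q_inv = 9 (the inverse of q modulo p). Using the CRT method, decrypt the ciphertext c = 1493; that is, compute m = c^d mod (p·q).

m₁ = c^(d_p) mod p: c ≡ 82 (mod 83), and 82^19 mod 83 = 82.
m₂ = c^(d_q) mod q: c ≡ 13 (mod 37), and 13^25 mod 37 = 5.
h = q_inv·(m₁ − m₂) mod p = 9·(82 − 5) mod 83 = 29.
m = m₂ + h·q = 5 + 29·37 = 1078.

1078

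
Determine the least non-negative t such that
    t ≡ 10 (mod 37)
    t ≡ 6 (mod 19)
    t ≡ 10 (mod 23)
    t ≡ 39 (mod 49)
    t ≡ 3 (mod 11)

8538093

From t ≡ 10 (mod 37) write t = 10 + 37s. Substituting into t ≡ 6 (mod 19) gives 37s ≡ 15 (mod 19), and since 18⁻¹ ≡ 18 (mod 19), s ≡ 4. Hence t ≡ 10 + 37·4 = 158 (mod 703).
From t ≡ 158 (mod 703) write t = 158 + 703s. Substituting into t ≡ 10 (mod 23) gives 703s ≡ 13 (mod 23), and since 13⁻¹ ≡ 16 (mod 23), s ≡ 1. Hence t ≡ 158 + 703·1 = 861 (mod 16169).
From t ≡ 861 (mod 16169) write t = 861 + 16169s. Substituting into t ≡ 39 (mod 49) gives 16169s ≡ 11 (mod 49), and since 48⁻¹ ≡ 48 (mod 49), s ≡ 38. Hence t ≡ 861 + 16169·38 = 615283 (mod 792281).
From t ≡ 615283 (mod 792281) write t = 615283 + 792281s. Substituting into t ≡ 3 (mod 11) gives 792281s ≡ 5 (mod 11), and since 6⁻¹ ≡ 2 (mod 11), s ≡ 10. Hence t ≡ 615283 + 792281·10 = 8538093 (mod 8715091).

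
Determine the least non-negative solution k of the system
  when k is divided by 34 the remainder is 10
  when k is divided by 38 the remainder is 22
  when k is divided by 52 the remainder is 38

gcd(34, 38) = 2 and 2 | (22 − 10), so the pair is consistent; merging gives k ≡ 554 (mod 646), where 646 = lcm(34, 38).
gcd(646, 52) = 2 and 2 | (38 − 554), so the pair is consistent; merging gives k ≡ 8306 (mod 16796), where 16796 = lcm(646, 52).
The solution is unique modulo lcm(34, 38, 52) = 16796.

8306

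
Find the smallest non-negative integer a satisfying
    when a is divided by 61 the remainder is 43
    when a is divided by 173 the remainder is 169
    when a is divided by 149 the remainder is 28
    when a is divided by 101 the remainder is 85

47051844

From a ≡ 43 (mod 61) write a = 43 + 61t. Substituting into a ≡ 169 (mod 173) gives 61t ≡ 126 (mod 173), and since 61⁻¹ ≡ 156 (mod 173), t ≡ 107. Hence a ≡ 43 + 61·107 = 6570 (mod 10553).
From a ≡ 6570 (mod 10553) write a = 6570 + 10553t. Substituting into a ≡ 28 (mod 149) gives 10553t ≡ 14 (mod 149), and since 123⁻¹ ≡ 63 (mod 149), t ≡ 137. Hence a ≡ 6570 + 10553·137 = 1452331 (mod 1572397).
From a ≡ 1452331 (mod 1572397) write a = 1452331 + 1572397t. Substituting into a ≡ 85 (mod 101) gives 1572397t ≡ 33 (mod 101), and since 29⁻¹ ≡ 7 (mod 101), t ≡ 29. Hence a ≡ 1452331 + 1572397·29 = 47051844 (mod 158812097).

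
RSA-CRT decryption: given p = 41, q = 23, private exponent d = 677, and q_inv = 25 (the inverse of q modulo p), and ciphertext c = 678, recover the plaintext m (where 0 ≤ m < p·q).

796

d_p = d mod (p−1) = 677 mod 40 = 37; d_q = d mod (q−1) = 17.
m₁ = c^(d_p) mod p: c ≡ 22 (mod 41), and 22^37 mod 41 = 17.
m₂ = c^(d_q) mod q: c ≡ 11 (mod 23), and 11^17 mod 23 = 14.
h = q_inv·(m₁ − m₂) mod p = 25·(17 − 14) mod 41 = 34.
m = m₂ + h·q = 14 + 34·23 = 796.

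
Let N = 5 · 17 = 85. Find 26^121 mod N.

26

Mod 5: 26 ≡ 1; by Fermat, exponent reduces to 121 mod 4 = 1; 1^1 ≡ 1 (mod 5).
Mod 17: 26 ≡ 9; by Fermat, exponent reduces to 121 mod 16 = 9; 9^9 ≡ 9 (mod 17).
Combine by CRT: x ≡ 1 (mod 5), x ≡ 9 (mod 17) ⇒ x ≡ 26 (mod 85).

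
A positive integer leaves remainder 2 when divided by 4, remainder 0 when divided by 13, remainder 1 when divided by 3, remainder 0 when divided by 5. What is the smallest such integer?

The moduli are pairwise coprime; M = 4·13·3·5 = 780.
M/4 = 195; 195 ≡ 3 (mod 4); 3·3 ≡ 1, so inverse 3.
M/13 = 60; 60 ≡ 8 (mod 13); 8·5 ≡ 1, so inverse 5.
M/3 = 260; 260 ≡ 2 (mod 3); 2·2 ≡ 1, so inverse 2.
M/5 = 156; 156 ≡ 1 (mod 5), inverse 1.
N ≡ 2·195·3 + 0·60·5 + 1·260·2 + 0·156·1 = 1690.
1690 mod 780 = 130.

130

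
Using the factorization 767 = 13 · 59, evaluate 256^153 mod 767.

300

Mod 13: 256 ≡ 9; by Fermat, exponent reduces to 153 mod 12 = 9; 9^9 ≡ 1 (mod 13).
Mod 59: 256 ≡ 20; by Fermat, exponent reduces to 153 mod 58 = 37; 20^37 ≡ 5 (mod 59).
Combine by CRT: x ≡ 1 (mod 13), x ≡ 5 (mod 59) ⇒ x ≡ 300 (mod 767).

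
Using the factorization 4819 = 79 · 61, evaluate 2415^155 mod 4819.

1573

Mod 79: 2415 ≡ 45; by Fermat, exponent reduces to 155 mod 78 = 77; 45^77 ≡ 72 (mod 79).
Mod 61: 2415 ≡ 36; by Fermat, exponent reduces to 155 mod 60 = 35; 36^35 ≡ 48 (mod 61).
Combine by CRT: x ≡ 72 (mod 79), x ≡ 48 (mod 61) ⇒ x ≡ 1573 (mod 4819).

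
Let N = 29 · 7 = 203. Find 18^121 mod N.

172

Mod 29: 18 ≡ 18; by Fermat, exponent reduces to 121 mod 28 = 9; 18^9 ≡ 27 (mod 29).
Mod 7: 18 ≡ 4; by Fermat, exponent reduces to 121 mod 6 = 1; 4^1 ≡ 4 (mod 7).
Combine by CRT: x ≡ 27 (mod 29), x ≡ 4 (mod 7) ⇒ x ≡ 172 (mod 203).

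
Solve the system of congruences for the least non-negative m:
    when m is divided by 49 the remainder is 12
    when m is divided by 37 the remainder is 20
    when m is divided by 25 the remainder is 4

18779

The moduli are pairwise coprime; N = 49·37·25 = 45325.
N/49 = 925; 925 ≡ 43 (mod 49); 43·8 ≡ 1, so inverse 8.
N/37 = 1225; 1225 ≡ 4 (mod 37); 4·28 ≡ 1, so inverse 28.
N/25 = 1813; 1813 ≡ 13 (mod 25); 13·2 ≡ 1, so inverse 2.
m ≡ 12·925·8 + 20·1225·28 + 4·1813·2 = 789304.
789304 mod 45325 = 18779.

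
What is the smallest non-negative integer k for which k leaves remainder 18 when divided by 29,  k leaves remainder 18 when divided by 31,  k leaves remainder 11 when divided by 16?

2715

Combine the congruences pairwise.
From k ≡ 18 (mod 29) write k = 18 + 29t. Substituting into k ≡ 18 (mod 31) gives 29t ≡ 0 (mod 31), and since 29⁻¹ ≡ 15 (mod 31), t ≡ 0. Hence k ≡ 18 + 29·0 = 18 (mod 899).
From k ≡ 18 (mod 899) write k = 18 + 899t. Substituting into k ≡ 11 (mod 16) gives 899t ≡ 9 (mod 16), and since 3⁻¹ ≡ 11 (mod 16), t ≡ 3. Hence k ≡ 18 + 899·3 = 2715 (mod 14384).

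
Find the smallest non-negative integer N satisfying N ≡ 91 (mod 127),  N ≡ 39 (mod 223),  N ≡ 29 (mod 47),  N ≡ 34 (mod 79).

79559749

From N ≡ 91 (mod 127) write N = 91 + 127t. Substituting into N ≡ 39 (mod 223) gives 127t ≡ 171 (mod 223), and since 127⁻¹ ≡ 72 (mod 223), t ≡ 47. Hence N ≡ 91 + 127·47 = 6060 (mod 28321).
From N ≡ 6060 (mod 28321) write N = 6060 + 28321t. Substituting into N ≡ 29 (mod 47) gives 28321t ≡ 32 (mod 47), and since 27⁻¹ ≡ 7 (mod 47), t ≡ 36. Hence N ≡ 6060 + 28321·36 = 1025616 (mod 1331087).
From N ≡ 1025616 (mod 1331087) write N = 1025616 + 1331087t. Substituting into N ≡ 34 (mod 79) gives 1331087t ≡ 75 (mod 79), and since 16⁻¹ ≡ 5 (mod 79), t ≡ 59. Hence N ≡ 1025616 + 1331087·59 = 79559749 (mod 105155873).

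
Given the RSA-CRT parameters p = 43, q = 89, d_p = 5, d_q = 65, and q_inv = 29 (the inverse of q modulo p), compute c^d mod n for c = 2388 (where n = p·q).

3801

m₁ = c^(d_p) mod p: c ≡ 23 (mod 43), and 23^5 mod 43 = 17.
m₂ = c^(d_q) mod q: c ≡ 74 (mod 89), and 74^65 mod 89 = 63.
h = q_inv·(m₁ − m₂) mod p = 29·(17 − 63) mod 43 = 42.
m = m₂ + h·q = 63 + 42·89 = 3801.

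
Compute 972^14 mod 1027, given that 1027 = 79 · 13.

971

Mod 79: 972 ≡ 24; 24^14 ≡ 23 (mod 79).
Mod 13: 972 ≡ 10; by Fermat, exponent reduces to 14 mod 12 = 2; 10^2 ≡ 9 (mod 13).
Combine by CRT: x ≡ 23 (mod 79), x ≡ 9 (mod 13) ⇒ x ≡ 971 (mod 1027).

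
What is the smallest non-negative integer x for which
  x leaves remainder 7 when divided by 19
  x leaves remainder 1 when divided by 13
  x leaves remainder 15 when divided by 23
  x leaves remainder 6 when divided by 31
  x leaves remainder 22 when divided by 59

From x ≡ 7 (mod 19) write x = 7 + 19t. Substituting into x ≡ 1 (mod 13) gives 19t ≡ 7 (mod 13), and since 6⁻¹ ≡ 11 (mod 13), t ≡ 12. Hence x ≡ 7 + 19·12 = 235 (mod 247).
From x ≡ 235 (mod 247) write x = 235 + 247t. Substituting into x ≡ 15 (mod 23) gives 247t ≡ 10 (mod 23), and since 17⁻¹ ≡ 19 (mod 23), t ≡ 6. Hence x ≡ 235 + 247·6 = 1717 (mod 5681).
From x ≡ 1717 (mod 5681) write x = 1717 + 5681t. Substituting into x ≡ 6 (mod 31) gives 5681t ≡ 25 (mod 31), and since 8⁻¹ ≡ 4 (mod 31), t ≡ 7. Hence x ≡ 1717 + 5681·7 = 41484 (mod 176111).
From x ≡ 41484 (mod 176111) write x = 41484 + 176111t. Substituting into x ≡ 22 (mod 59) gives 176111t ≡ 15 (mod 59), and since 55⁻¹ ≡ 44 (mod 59), t ≡ 11. Hence x ≡ 41484 + 176111·11 = 1978705 (mod 10390549).

1978705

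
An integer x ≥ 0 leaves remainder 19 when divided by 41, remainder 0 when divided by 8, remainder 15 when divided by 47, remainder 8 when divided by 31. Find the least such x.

The moduli are pairwise coprime; N = 41·8·47·31 = 477896.
N/41 = 11656; 11656 ≡ 12 (mod 41); 12·24 ≡ 1, so inverse 24.
N/8 = 59737; 59737 ≡ 1 (mod 8), inverse 1.
N/47 = 10168; 10168 ≡ 16 (mod 47); 16·3 ≡ 1, so inverse 3.
N/31 = 15416; 15416 ≡ 9 (mod 31); 9·7 ≡ 1, so inverse 7.
x ≡ 19·11656·24 + 0·59737·1 + 15·10168·3 + 8·15416·7 = 6635992.
6635992 mod 477896 = 423344.

423344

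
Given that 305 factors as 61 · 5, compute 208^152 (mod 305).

76

Mod 61: 208 ≡ 25; by Fermat, exponent reduces to 152 mod 60 = 32; 25^32 ≡ 15 (mod 61).
Mod 5: 208 ≡ 3; since 4 | 152, by Fermat 3^152 ≡ 1 (mod 5).
Combine by CRT: x ≡ 15 (mod 61), x ≡ 1 (mod 5) ⇒ x ≡ 76 (mod 305).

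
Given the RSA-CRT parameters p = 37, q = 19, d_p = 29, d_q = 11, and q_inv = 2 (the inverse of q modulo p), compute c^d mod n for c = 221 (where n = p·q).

369

m₁ = c^(d_p) mod p: c ≡ 36 (mod 37), and 36^29 mod 37 = 36.
m₂ = c^(d_q) mod q: c ≡ 12 (mod 19), and 12^11 mod 19 = 8.
h = q_inv·(m₁ − m₂) mod p = 2·(36 − 8) mod 37 = 19.
m = m₂ + h·q = 8 + 19·19 = 369.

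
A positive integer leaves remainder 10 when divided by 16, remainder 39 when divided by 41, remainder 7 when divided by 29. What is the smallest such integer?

From x ≡ 10 (mod 16) write x = 10 + 16t. Substituting into x ≡ 39 (mod 41) gives 16t ≡ 29 (mod 41), and since 16⁻¹ ≡ 18 (mod 41), t ≡ 30. Hence x ≡ 10 + 16·30 = 490 (mod 656).
From x ≡ 490 (mod 656) write x = 490 + 656t. Substituting into x ≡ 7 (mod 29) gives 656t ≡ 10 (mod 29), and since 18⁻¹ ≡ 21 (mod 29), t ≡ 7. Hence x ≡ 490 + 656·7 = 5082 (mod 19024).

5082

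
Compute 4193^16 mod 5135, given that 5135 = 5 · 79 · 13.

Mod 5: 4193 ≡ 3; since 4 | 16, by Fermat 3^16 ≡ 1 (mod 5).
Mod 79: 4193 ≡ 6; 6^16 ≡ 9 (mod 79).
Mod 13: 4193 ≡ 7; by Fermat, exponent reduces to 16 mod 12 = 4; 7^4 ≡ 9 (mod 13).
Combine by CRT: x ≡ 1 (mod 5), x ≡ 9 (mod 79), x ≡ 9 (mod 13) ⇒ x ≡ 1036 (mod 5135).

1036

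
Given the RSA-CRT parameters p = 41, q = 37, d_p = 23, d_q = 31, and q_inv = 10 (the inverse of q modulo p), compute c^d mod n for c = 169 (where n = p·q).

1027

m₁ = c^(d_p) mod p: c ≡ 5 (mod 41), and 5^23 mod 41 = 2.
m₂ = c^(d_q) mod q: c ≡ 21 (mod 37), and 21^31 mod 37 = 28.
h = q_inv·(m₁ − m₂) mod p = 10·(2 − 28) mod 41 = 27.
m = m₂ + h·q = 28 + 27·37 = 1027.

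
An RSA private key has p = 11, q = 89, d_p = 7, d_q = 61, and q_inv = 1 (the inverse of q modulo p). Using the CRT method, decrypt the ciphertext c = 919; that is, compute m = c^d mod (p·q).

m₁ = c^(d_p) mod p: c ≡ 6 (mod 11), and 6^7 mod 11 = 8.
m₂ = c^(d_q) mod q: c ≡ 29 (mod 89), and 29^61 mod 89 = 70.
h = q_inv·(m₁ − m₂) mod p = 1·(8 − 70) mod 11 = 4.
m = m₂ + h·q = 70 + 4·89 = 426.

426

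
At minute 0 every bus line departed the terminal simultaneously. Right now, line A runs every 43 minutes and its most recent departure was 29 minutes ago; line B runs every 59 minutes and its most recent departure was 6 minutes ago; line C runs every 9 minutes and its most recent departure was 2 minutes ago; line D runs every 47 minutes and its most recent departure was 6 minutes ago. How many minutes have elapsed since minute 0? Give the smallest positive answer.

587882

The moduli are pairwise coprime; N = 43·59·9·47 = 1073151.
N/43 = 24957; 24957 ≡ 17 (mod 43); 17·38 ≡ 1, so inverse 38.
N/59 = 18189; 18189 ≡ 17 (mod 59); 17·7 ≡ 1, so inverse 7.
N/9 = 119239; 119239 ≡ 7 (mod 9); 7·4 ≡ 1, so inverse 4.
N/47 = 22833; 22833 ≡ 38 (mod 47); 38·26 ≡ 1, so inverse 26.
t ≡ 29·24957·38 + 6·18189·7 + 2·119239·4 + 6·22833·26 = 32782412.
32782412 mod 1073151 = 587882.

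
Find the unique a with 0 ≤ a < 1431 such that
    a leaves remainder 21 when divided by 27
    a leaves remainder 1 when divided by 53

372

Combine the congruences pairwise.
From a ≡ 21 (mod 27) write a = 21 + 27t. Substituting into a ≡ 1 (mod 53) gives 27t ≡ 33 (mod 53), and since 27⁻¹ ≡ 2 (mod 53), t ≡ 13. Hence a ≡ 21 + 27·13 = 372 (mod 1431).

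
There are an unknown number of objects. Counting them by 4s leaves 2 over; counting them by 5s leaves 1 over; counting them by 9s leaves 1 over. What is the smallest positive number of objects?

Combine the congruences pairwise.
From N ≡ 2 (mod 4) write N = 2 + 4t. Substituting into N ≡ 1 (mod 5) gives 4t ≡ 4 (mod 5), and since 4⁻¹ ≡ 4 (mod 5), t ≡ 1. Hence N ≡ 2 + 4·1 = 6 (mod 20).
From N ≡ 6 (mod 20) write N = 6 + 20t. Substituting into N ≡ 1 (mod 9) gives 20t ≡ 4 (mod 9), and since 2⁻¹ ≡ 5 (mod 9), t ≡ 2. Hence N ≡ 6 + 20·2 = 46 (mod 180).

46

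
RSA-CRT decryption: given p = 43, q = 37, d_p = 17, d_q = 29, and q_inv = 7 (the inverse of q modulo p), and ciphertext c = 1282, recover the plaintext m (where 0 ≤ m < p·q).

m₁ = c^(d_p) mod p: c ≡ 35 (mod 43), and 35^17 mod 43 = 4.
m₂ = c^(d_q) mod q: c ≡ 24 (mod 37), and 24^29 mod 37 = 15.
h = q_inv·(m₁ − m₂) mod p = 7·(4 − 15) mod 43 = 9.
m = m₂ + h·q = 15 + 9·37 = 348.

348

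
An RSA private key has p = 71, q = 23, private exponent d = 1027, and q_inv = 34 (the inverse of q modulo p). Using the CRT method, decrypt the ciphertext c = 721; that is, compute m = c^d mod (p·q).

1382

d_p = d mod (p−1) = 1027 mod 70 = 47; d_q = d mod (q−1) = 15.
m₁ = c^(d_p) mod p: c ≡ 11 (mod 71), and 11^47 mod 71 = 33.
m₂ = c^(d_q) mod q: c ≡ 8 (mod 23), and 8^15 mod 23 = 2.
h = q_inv·(m₁ − m₂) mod p = 34·(33 − 2) mod 71 = 60.
m = m₂ + h·q = 2 + 60·23 = 1382.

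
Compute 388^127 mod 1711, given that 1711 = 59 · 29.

Mod 59: 388 ≡ 34; by Fermat, exponent reduces to 127 mod 58 = 11; 34^11 ≡ 13 (mod 59).
Mod 29: 388 ≡ 11; by Fermat, exponent reduces to 127 mod 28 = 15; 11^15 ≡ 18 (mod 29).
Combine by CRT: x ≡ 13 (mod 59), x ≡ 18 (mod 29) ⇒ x ≡ 308 (mod 1711).

308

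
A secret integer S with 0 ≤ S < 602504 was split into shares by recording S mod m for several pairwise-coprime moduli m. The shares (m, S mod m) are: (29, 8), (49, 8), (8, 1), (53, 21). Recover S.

382257

From S ≡ 8 (mod 29) write S = 8 + 29t. Substituting into S ≡ 8 (mod 49) gives 29t ≡ 0 (mod 49), and since 29⁻¹ ≡ 22 (mod 49), t ≡ 0. Hence S ≡ 8 + 29·0 = 8 (mod 1421).
From S ≡ 8 (mod 1421) write S = 8 + 1421t. Substituting into S ≡ 1 (mod 8) gives 1421t ≡ 1 (mod 8), and since 5⁻¹ ≡ 5 (mod 8), t ≡ 5. Hence S ≡ 8 + 1421·5 = 7113 (mod 11368).
From S ≡ 7113 (mod 11368) write S = 7113 + 11368t. Substituting into S ≡ 21 (mod 53) gives 11368t ≡ 10 (mod 53), and since 26⁻¹ ≡ 51 (mod 53), t ≡ 33. Hence S ≡ 7113 + 11368·33 = 382257 (mod 602504).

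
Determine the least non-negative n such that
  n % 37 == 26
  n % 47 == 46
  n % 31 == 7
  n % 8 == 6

The moduli are pairwise coprime; M = 37·47·31·8 = 431272.
M/37 = 11656; 11656 ≡ 1 (mod 37), inverse 1.
M/47 = 9176; 9176 ≡ 11 (mod 47); 11·30 ≡ 1, so inverse 30.
M/31 = 13912; 13912 ≡ 24 (mod 31); 24·22 ≡ 1, so inverse 22.
M/8 = 53909; 53909 ≡ 5 (mod 8); 5·5 ≡ 1, so inverse 5.
n ≡ 26·11656·1 + 46·9176·30 + 7·13912·22 + 6·53909·5 = 16725654.
16725654 mod 431272 = 337318.

337318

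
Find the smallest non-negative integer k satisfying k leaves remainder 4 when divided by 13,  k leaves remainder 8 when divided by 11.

Combine the congruences pairwise.
From k ≡ 4 (mod 13) write k = 4 + 13t. Substituting into k ≡ 8 (mod 11) gives 13t ≡ 4 (mod 11), and since 2⁻¹ ≡ 6 (mod 11), t ≡ 2. Hence k ≡ 4 + 13·2 = 30 (mod 143).

30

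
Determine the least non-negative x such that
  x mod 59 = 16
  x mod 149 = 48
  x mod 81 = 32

From x ≡ 16 (mod 59) write x = 16 + 59t. Substituting into x ≡ 48 (mod 149) gives 59t ≡ 32 (mod 149), and since 59⁻¹ ≡ 48 (mod 149), t ≡ 46. Hence x ≡ 16 + 59·46 = 2730 (mod 8791).
From x ≡ 2730 (mod 8791) write x = 2730 + 8791t. Substituting into x ≡ 32 (mod 81) gives 8791t ≡ 56 (mod 81), and since 43⁻¹ ≡ 49 (mod 81), t ≡ 71. Hence x ≡ 2730 + 8791·71 = 626891 (mod 712071).

626891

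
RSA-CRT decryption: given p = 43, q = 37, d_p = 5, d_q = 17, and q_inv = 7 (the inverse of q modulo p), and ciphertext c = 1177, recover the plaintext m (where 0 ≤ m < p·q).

21

m₁ = c^(d_p) mod p: c ≡ 16 (mod 43), and 16^5 mod 43 = 21.
m₂ = c^(d_q) mod q: c ≡ 30 (mod 37), and 30^17 mod 37 = 21.
h = q_inv·(m₁ − m₂) mod p = 7·(21 − 21) mod 43 = 0.
m = m₂ + h·q = 21 + 0·37 = 21.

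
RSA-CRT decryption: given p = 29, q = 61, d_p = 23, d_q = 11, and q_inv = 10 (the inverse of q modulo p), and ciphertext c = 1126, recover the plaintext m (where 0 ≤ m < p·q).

460

m₁ = c^(d_p) mod p: c ≡ 24 (mod 29), and 24^23 mod 29 = 25.
m₂ = c^(d_q) mod q: c ≡ 28 (mod 61), and 28^11 mod 61 = 33.
h = q_inv·(m₁ − m₂) mod p = 10·(25 − 33) mod 29 = 7.
m = m₂ + h·q = 33 + 7·61 = 460.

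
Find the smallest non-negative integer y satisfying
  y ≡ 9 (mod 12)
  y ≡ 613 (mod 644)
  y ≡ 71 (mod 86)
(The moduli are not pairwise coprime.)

Combine the congruences pairwise.
gcd(12, 644) = 4 and 4 | (613 − 9), so the pair is consistent; merging gives y ≡ 1257 (mod 1932), where 1932 = lcm(12, 644).
gcd(1932, 86) = 2 and 2 | (71 − 1257), so the pair is consistent; merging gives y ≡ 72741 (mod 83076), where 83076 = lcm(1932, 86).
The solution is unique modulo lcm(12, 644, 86) = 83076.

72741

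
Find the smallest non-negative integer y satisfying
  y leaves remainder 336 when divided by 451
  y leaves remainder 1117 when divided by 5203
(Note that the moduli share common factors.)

110380

gcd(451, 5203) = 11 and 11 | (1117 − 336), so the pair is consistent; merging gives y ≡ 110380 (mod 213323), where 213323 = lcm(451, 5203).
The solution is unique modulo lcm(451, 5203) = 213323.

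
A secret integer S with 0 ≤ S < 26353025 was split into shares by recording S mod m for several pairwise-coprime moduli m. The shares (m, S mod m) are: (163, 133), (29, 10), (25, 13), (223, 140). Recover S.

19512863

The moduli are pairwise coprime; N = 163·29·25·223 = 26353025.
N/163 = 161675; 161675 ≡ 142 (mod 163); 142·31 ≡ 1, so inverse 31.
N/29 = 908725; 908725 ≡ 10 (mod 29); 10·3 ≡ 1, so inverse 3.
N/25 = 1054121; 1054121 ≡ 21 (mod 25); 21·6 ≡ 1, so inverse 6.
N/223 = 118175; 118175 ≡ 208 (mod 223); 208·104 ≡ 1, so inverse 104.
S ≡ 133·161675·31 + 10·908725·3 + 13·1054121·6 + 140·118175·104 = 2496697213.
2496697213 mod 26353025 = 19512863.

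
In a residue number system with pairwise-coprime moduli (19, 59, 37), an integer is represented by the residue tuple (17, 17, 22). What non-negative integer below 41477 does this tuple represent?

From x ≡ 17 (mod 19) write x = 17 + 19t. Substituting into x ≡ 17 (mod 59) gives 19t ≡ 0 (mod 59), and since 19⁻¹ ≡ 28 (mod 59), t ≡ 0. Hence x ≡ 17 + 19·0 = 17 (mod 1121).
From x ≡ 17 (mod 1121) write x = 17 + 1121t. Substituting into x ≡ 22 (mod 37) gives 1121t ≡ 5 (mod 37), and since 11⁻¹ ≡ 27 (mod 37), t ≡ 24. Hence x ≡ 17 + 1121·24 = 26921 (mod 41477).

26921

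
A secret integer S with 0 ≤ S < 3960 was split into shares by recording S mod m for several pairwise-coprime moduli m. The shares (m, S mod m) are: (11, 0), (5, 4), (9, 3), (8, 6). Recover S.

1254

The moduli are pairwise coprime; N = 11·5·9·8 = 3960.
N/11 = 360; 360 ≡ 8 (mod 11); 8·7 ≡ 1, so inverse 7.
N/5 = 792; 792 ≡ 2 (mod 5); 2·3 ≡ 1, so inverse 3.
N/9 = 440; 440 ≡ 8 (mod 9); 8·8 ≡ 1, so inverse 8.
N/8 = 495; 495 ≡ 7 (mod 8); 7·7 ≡ 1, so inverse 7.
S ≡ 0·360·7 + 4·792·3 + 3·440·8 + 6·495·7 = 40854.
40854 mod 3960 = 1254.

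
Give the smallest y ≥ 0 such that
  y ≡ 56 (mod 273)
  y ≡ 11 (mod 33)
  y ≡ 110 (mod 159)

Combine the congruences pairwise.
gcd(273, 33) = 3 and 3 | (11 − 56), so the pair is consistent; merging gives y ≡ 1694 (mod 3003), where 3003 = lcm(273, 33).
gcd(3003, 159) = 3 and 3 | (110 − 1694), so the pair is consistent; merging gives y ≡ 106799 (mod 159159), where 159159 = lcm(3003, 159).
The solution is unique modulo lcm(273, 33, 159) = 159159.

106799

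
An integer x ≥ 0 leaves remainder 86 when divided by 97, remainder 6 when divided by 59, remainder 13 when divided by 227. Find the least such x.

The moduli are pairwise coprime; N = 97·59·227 = 1299121.
N/97 = 13393; 13393 ≡ 7 (mod 97); 7·14 ≡ 1, so inverse 14.
N/59 = 22019; 22019 ≡ 12 (mod 59); 12·5 ≡ 1, so inverse 5.
N/227 = 5723; 5723 ≡ 48 (mod 227); 48·175 ≡ 1, so inverse 175.
x ≡ 86·13393·14 + 6·22019·5 + 13·5723·175 = 29805567.
29805567 mod 1299121 = 1224905.

1224905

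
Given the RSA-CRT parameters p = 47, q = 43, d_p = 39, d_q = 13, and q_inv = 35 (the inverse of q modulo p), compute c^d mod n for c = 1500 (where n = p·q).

569

m₁ = c^(d_p) mod p: c ≡ 43 (mod 47), and 43^39 mod 47 = 5.
m₂ = c^(d_q) mod q: c ≡ 38 (mod 43), and 38^13 mod 43 = 10.
h = q_inv·(m₁ − m₂) mod p = 35·(5 − 10) mod 47 = 13.
m = m₂ + h·q = 10 + 13·43 = 569.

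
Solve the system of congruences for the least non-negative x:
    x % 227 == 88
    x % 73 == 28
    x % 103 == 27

From x ≡ 88 (mod 227) write x = 88 + 227t. Substituting into x ≡ 28 (mod 73) gives 227t ≡ 13 (mod 73), and since 8⁻¹ ≡ 64 (mod 73), t ≡ 29. Hence x ≡ 88 + 227·29 = 6671 (mod 16571).
From x ≡ 6671 (mod 16571) write x = 6671 + 16571t. Substituting into x ≡ 27 (mod 103) gives 16571t ≡ 51 (mod 103), and since 91⁻¹ ≡ 60 (mod 103), t ≡ 73. Hence x ≡ 6671 + 16571·73 = 1216354 (mod 1706813).

1216354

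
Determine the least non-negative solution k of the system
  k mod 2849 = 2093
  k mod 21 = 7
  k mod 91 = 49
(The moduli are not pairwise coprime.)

Combine the congruences pairwise.
gcd(2849, 21) = 7 and 7 | (7 − 2093), so the pair is consistent; merging gives k ≡ 4942 (mod 8547), where 8547 = lcm(2849, 21).
gcd(8547, 91) = 7 and 7 | (49 − 4942), so the pair is consistent; merging gives k ≡ 90412 (mod 111111), where 111111 = lcm(8547, 91).
The solution is unique modulo lcm(2849, 21, 91) = 111111.

90412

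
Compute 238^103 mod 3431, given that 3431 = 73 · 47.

286

Mod 73: 238 ≡ 19; by Fermat, exponent reduces to 103 mod 72 = 31; 19^31 ≡ 67 (mod 73).
Mod 47: 238 ≡ 3; by Fermat, exponent reduces to 103 mod 46 = 11; 3^11 ≡ 4 (mod 47).
Combine by CRT: x ≡ 67 (mod 73), x ≡ 4 (mod 47) ⇒ x ≡ 286 (mod 3431).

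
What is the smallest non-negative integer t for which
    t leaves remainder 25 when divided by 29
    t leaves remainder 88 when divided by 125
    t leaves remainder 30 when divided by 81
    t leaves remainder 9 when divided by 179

27114213

Combine the congruences pairwise.
From t ≡ 25 (mod 29) write t = 25 + 29s. Substituting into t ≡ 88 (mod 125) gives 29s ≡ 63 (mod 125), and since 29⁻¹ ≡ 69 (mod 125), s ≡ 97. Hence t ≡ 25 + 29·97 = 2838 (mod 3625).
From t ≡ 2838 (mod 3625) write t = 2838 + 3625s. Substituting into t ≡ 30 (mod 81) gives 3625s ≡ 27 (mod 81), and since 61⁻¹ ≡ 4 (mod 81), s ≡ 27. Hence t ≡ 2838 + 3625·27 = 100713 (mod 293625).
From t ≡ 100713 (mod 293625) write t = 100713 + 293625s. Substituting into t ≡ 9 (mod 179) gives 293625s ≡ 73 (mod 179), and since 65⁻¹ ≡ 168 (mod 179), s ≡ 92. Hence t ≡ 100713 + 293625·92 = 27114213 (mod 52558875).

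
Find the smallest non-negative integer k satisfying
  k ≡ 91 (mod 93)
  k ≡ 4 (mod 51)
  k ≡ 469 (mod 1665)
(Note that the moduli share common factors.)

Combine the congruences pairwise.
gcd(93, 51) = 3 and 3 | (4 − 91), so the pair is consistent; merging gives k ≡ 463 (mod 1581), where 1581 = lcm(93, 51).
gcd(1581, 1665) = 3 and 3 | (469 − 463), so the pair is consistent; merging gives k ≡ 689779 (mod 877455), where 877455 = lcm(1581, 1665).
The solution is unique modulo lcm(93, 51, 1665) = 877455.

689779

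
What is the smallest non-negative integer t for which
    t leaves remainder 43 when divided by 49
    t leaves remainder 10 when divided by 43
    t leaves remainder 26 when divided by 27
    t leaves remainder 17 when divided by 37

Combine the congruences pairwise.
From t ≡ 43 (mod 49) write t = 43 + 49s. Substituting into t ≡ 10 (mod 43) gives 49s ≡ 10 (mod 43), and since 6⁻¹ ≡ 36 (mod 43), s ≡ 16. Hence t ≡ 43 + 49·16 = 827 (mod 2107).
From t ≡ 827 (mod 2107) write t = 827 + 2107s. Substituting into t ≡ 26 (mod 27) gives 2107s ≡ 9 (mod 27), and since 1⁻¹ ≡ 1 (mod 27), s ≡ 9. Hence t ≡ 827 + 2107·9 = 19790 (mod 56889).
From t ≡ 19790 (mod 56889) write t = 19790 + 56889s. Substituting into t ≡ 17 (mod 37) gives 56889s ≡ 22 (mod 37), and since 20⁻¹ ≡ 13 (mod 37), s ≡ 27. Hence t ≡ 19790 + 56889·27 = 1555793 (mod 2104893).

1555793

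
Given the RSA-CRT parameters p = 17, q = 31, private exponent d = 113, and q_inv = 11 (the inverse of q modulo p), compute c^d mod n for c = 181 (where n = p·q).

d_p = d mod (p−1) = 113 mod 16 = 1; d_q = d mod (q−1) = 23.
m₁ = c^(d_p) mod p: c ≡ 11 (mod 17), and 11^1 mod 17 = 11.
m₂ = c^(d_q) mod q: c ≡ 26 (mod 31), and 26^23 mod 31 = 6.
h = q_inv·(m₁ − m₂) mod p = 11·(11 − 6) mod 17 = 4.
m = m₂ + h·q = 6 + 4·31 = 130.

130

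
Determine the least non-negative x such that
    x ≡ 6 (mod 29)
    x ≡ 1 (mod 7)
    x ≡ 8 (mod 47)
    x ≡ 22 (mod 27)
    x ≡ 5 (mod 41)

2049349

The moduli are pairwise coprime; N = 29·7·47·27·41 = 10561887.
N/29 = 364203; 364203 ≡ 21 (mod 29); 21·18 ≡ 1, so inverse 18.
N/7 = 1508841; 1508841 ≡ 5 (mod 7); 5·3 ≡ 1, so inverse 3.
N/47 = 224721; 224721 ≡ 14 (mod 47); 14·37 ≡ 1, so inverse 37.
N/27 = 391181; 391181 ≡ 5 (mod 27); 5·11 ≡ 1, so inverse 11.
N/41 = 257607; 257607 ≡ 4 (mod 41); 4·31 ≡ 1, so inverse 31.
x ≡ 6·364203·18 + 1·1508841·3 + 8·224721·37 + 22·391181·11 + 5·257607·31 = 244972750.
244972750 mod 10561887 = 2049349.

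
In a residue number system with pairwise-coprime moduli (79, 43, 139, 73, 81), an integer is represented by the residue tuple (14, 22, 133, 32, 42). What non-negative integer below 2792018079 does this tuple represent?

The moduli are pairwise coprime; N = 79·43·139·73·81 = 2792018079.
N/79 = 35342001; 35342001 ≡ 8 (mod 79); 8·10 ≡ 1, so inverse 10.
N/43 = 64930653; 64930653 ≡ 8 (mod 43); 8·27 ≡ 1, so inverse 27.
N/139 = 20086461; 20086461 ≡ 127 (mod 139); 127·81 ≡ 1, so inverse 81.
N/73 = 38246823; 38246823 ≡ 6 (mod 73); 6·61 ≡ 1, so inverse 61.
N/81 = 34469359; 34469359 ≡ 52 (mod 81); 52·67 ≡ 1, so inverse 67.
x ≡ 14·35342001·10 + 22·64930653·27 + 133·20086461·81 + 32·38246823·61 + 42·34469359·67 = 431562707097.
431562707097 mod 2792018079 = 1591922931.

1591922931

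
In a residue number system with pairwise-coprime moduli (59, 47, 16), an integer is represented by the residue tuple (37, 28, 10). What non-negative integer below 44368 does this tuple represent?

33962

The moduli are pairwise coprime; N = 59·47·16 = 44368.
N/59 = 752; 752 ≡ 44 (mod 59); 44·55 ≡ 1, so inverse 55.
N/47 = 944; 944 ≡ 4 (mod 47); 4·12 ≡ 1, so inverse 12.
N/16 = 2773; 2773 ≡ 5 (mod 16); 5·13 ≡ 1, so inverse 13.
x ≡ 37·752·55 + 28·944·12 + 10·2773·13 = 2207994.
2207994 mod 44368 = 33962.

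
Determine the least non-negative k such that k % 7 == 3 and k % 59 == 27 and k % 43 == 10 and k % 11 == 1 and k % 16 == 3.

495155

Combine the congruences pairwise.
From k ≡ 3 (mod 7) write k = 3 + 7t. Substituting into k ≡ 27 (mod 59) gives 7t ≡ 24 (mod 59), and since 7⁻¹ ≡ 17 (mod 59), t ≡ 54. Hence k ≡ 3 + 7·54 = 381 (mod 413).
From k ≡ 381 (mod 413) write k = 381 + 413t. Substituting into k ≡ 10 (mod 43) gives 413t ≡ 16 (mod 43), and since 26⁻¹ ≡ 5 (mod 43), t ≡ 37. Hence k ≡ 381 + 413·37 = 15662 (mod 17759).
From k ≡ 15662 (mod 17759) write k = 15662 + 17759t. Substituting into k ≡ 1 (mod 11) gives 17759t ≡ 3 (mod 11), and since 5⁻¹ ≡ 9 (mod 11), t ≡ 5. Hence k ≡ 15662 + 17759·5 = 104457 (mod 195349).
From k ≡ 104457 (mod 195349) write k = 104457 + 195349t. Substituting into k ≡ 3 (mod 16) gives 195349t ≡ 10 (mod 16), and since 5⁻¹ ≡ 13 (mod 16), t ≡ 2. Hence k ≡ 104457 + 195349·2 = 495155 (mod 3125584).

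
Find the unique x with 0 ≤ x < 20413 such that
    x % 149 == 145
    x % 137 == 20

From x ≡ 145 (mod 149) write x = 145 + 149t. Substituting into x ≡ 20 (mod 137) gives 149t ≡ 12 (mod 137), and since 12⁻¹ ≡ 80 (mod 137), t ≡ 1. Hence x ≡ 145 + 149·1 = 294 (mod 20413).

294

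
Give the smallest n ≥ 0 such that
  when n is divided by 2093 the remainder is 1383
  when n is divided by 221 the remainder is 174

34871

gcd(2093, 221) = 13 and 13 | (174 − 1383), so the pair is consistent; merging gives n ≡ 34871 (mod 35581), where 35581 = lcm(2093, 221).
The solution is unique modulo lcm(2093, 221) = 35581.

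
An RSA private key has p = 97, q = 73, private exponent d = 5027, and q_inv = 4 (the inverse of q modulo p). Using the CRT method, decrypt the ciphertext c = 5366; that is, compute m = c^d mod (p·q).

4688

d_p = d mod (p−1) = 5027 mod 96 = 35; d_q = d mod (q−1) = 59.
m₁ = c^(d_p) mod p: c ≡ 31 (mod 97), and 31^35 mod 97 = 32.
m₂ = c^(d_q) mod q: c ≡ 37 (mod 73), and 37^59 mod 73 = 16.
h = q_inv·(m₁ − m₂) mod p = 4·(32 − 16) mod 97 = 64.
m = m₂ + h·q = 16 + 64·73 = 4688.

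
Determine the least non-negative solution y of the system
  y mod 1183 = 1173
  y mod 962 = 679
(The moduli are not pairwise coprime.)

Combine the congruences pairwise.
gcd(1183, 962) = 13 and 13 | (679 − 1173), so the pair is consistent; merging gives y ≡ 60323 (mod 87542), where 87542 = lcm(1183, 962).
The solution is unique modulo lcm(1183, 962) = 87542.

60323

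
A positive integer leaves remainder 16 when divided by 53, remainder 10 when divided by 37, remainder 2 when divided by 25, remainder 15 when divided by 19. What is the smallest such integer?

129177

The moduli are pairwise coprime; N = 53·37·25·19 = 931475.
N/53 = 17575; 17575 ≡ 32 (mod 53); 32·5 ≡ 1, so inverse 5.
N/37 = 25175; 25175 ≡ 15 (mod 37); 15·5 ≡ 1, so inverse 5.
N/25 = 37259; 37259 ≡ 9 (mod 25); 9·14 ≡ 1, so inverse 14.
N/19 = 49025; 49025 ≡ 5 (mod 19); 5·4 ≡ 1, so inverse 4.
t ≡ 16·17575·5 + 10·25175·5 + 2·37259·14 + 15·49025·4 = 6649502.
6649502 mod 931475 = 129177.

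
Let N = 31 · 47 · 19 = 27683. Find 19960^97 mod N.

14151

Mod 31: 19960 ≡ 27; by Fermat, exponent reduces to 97 mod 30 = 7; 27^7 ≡ 15 (mod 31).
Mod 47: 19960 ≡ 32; by Fermat, exponent reduces to 97 mod 46 = 5; 32^5 ≡ 4 (mod 47).
Mod 19: 19960 ≡ 10; by Fermat, exponent reduces to 97 mod 18 = 7; 10^7 ≡ 15 (mod 19).
Combine by CRT: x ≡ 15 (mod 31), x ≡ 4 (mod 47), x ≡ 15 (mod 19) ⇒ x ≡ 14151 (mod 27683).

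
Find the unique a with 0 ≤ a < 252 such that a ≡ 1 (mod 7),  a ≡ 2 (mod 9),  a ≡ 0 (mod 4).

From a ≡ 1 (mod 7) write a = 1 + 7t. Substituting into a ≡ 2 (mod 9) gives 7t ≡ 1 (mod 9), and since 7⁻¹ ≡ 4 (mod 9), t ≡ 4. Hence a ≡ 1 + 7·4 = 29 (mod 63).
From a ≡ 29 (mod 63) write a = 29 + 63t. Substituting into a ≡ 0 (mod 4) gives 63t ≡ 3 (mod 4), and since 3⁻¹ ≡ 3 (mod 4), t ≡ 1. Hence a ≡ 29 + 63·1 = 92 (mod 252).

92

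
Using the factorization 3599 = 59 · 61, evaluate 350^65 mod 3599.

136

Mod 59: 350 ≡ 55; by Fermat, exponent reduces to 65 mod 58 = 7; 55^7 ≡ 18 (mod 59).
Mod 61: 350 ≡ 45; by Fermat, exponent reduces to 65 mod 60 = 5; 45^5 ≡ 14 (mod 61).
Combine by CRT: x ≡ 18 (mod 59), x ≡ 14 (mod 61) ⇒ x ≡ 136 (mod 3599).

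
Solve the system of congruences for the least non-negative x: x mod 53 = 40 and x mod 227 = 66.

5287

Combine the congruences pairwise.
From x ≡ 40 (mod 53) write x = 40 + 53t. Substituting into x ≡ 66 (mod 227) gives 53t ≡ 26 (mod 227), and since 53⁻¹ ≡ 30 (mod 227), t ≡ 99. Hence x ≡ 40 + 53·99 = 5287 (mod 12031).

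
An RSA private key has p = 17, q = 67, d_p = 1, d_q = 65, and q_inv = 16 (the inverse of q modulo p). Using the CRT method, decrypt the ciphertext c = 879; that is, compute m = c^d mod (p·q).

m₁ = c^(d_p) mod p: c ≡ 12 (mod 17), and 12^1 mod 17 = 12.
m₂ = c^(d_q) mod q: c ≡ 8 (mod 67), and 8^65 mod 67 = 42.
h = q_inv·(m₁ − m₂) mod p = 16·(12 − 42) mod 17 = 13.
m = m₂ + h·q = 42 + 13·67 = 913.

913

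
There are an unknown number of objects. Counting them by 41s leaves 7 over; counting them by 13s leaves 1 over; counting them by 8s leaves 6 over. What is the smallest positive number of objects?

950

From N ≡ 7 (mod 41) write N = 7 + 41t. Substituting into N ≡ 1 (mod 13) gives 41t ≡ 7 (mod 13), and since 2⁻¹ ≡ 7 (mod 13), t ≡ 10. Hence N ≡ 7 + 41·10 = 417 (mod 533).
From N ≡ 417 (mod 533) write N = 417 + 533t. Substituting into N ≡ 6 (mod 8) gives 533t ≡ 5 (mod 8), and since 5⁻¹ ≡ 5 (mod 8), t ≡ 1. Hence N ≡ 417 + 533·1 = 950 (mod 4264).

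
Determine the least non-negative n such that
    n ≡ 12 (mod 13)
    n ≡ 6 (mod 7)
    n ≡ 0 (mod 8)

272

From n ≡ 12 (mod 13) write n = 12 + 13t. Substituting into n ≡ 6 (mod 7) gives 13t ≡ 1 (mod 7), and since 6⁻¹ ≡ 6 (mod 7), t ≡ 6. Hence n ≡ 12 + 13·6 = 90 (mod 91).
From n ≡ 90 (mod 91) write n = 90 + 91t. Substituting into n ≡ 0 (mod 8) gives 91t ≡ 6 (mod 8), and since 3⁻¹ ≡ 3 (mod 8), t ≡ 2. Hence n ≡ 90 + 91·2 = 272 (mod 728).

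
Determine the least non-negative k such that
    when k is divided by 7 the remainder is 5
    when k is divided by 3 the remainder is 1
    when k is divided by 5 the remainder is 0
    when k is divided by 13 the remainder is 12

The moduli are pairwise coprime; N = 7·3·5·13 = 1365.
N/7 = 195; 195 ≡ 6 (mod 7); 6·6 ≡ 1, so inverse 6.
N/3 = 455; 455 ≡ 2 (mod 3); 2·2 ≡ 1, so inverse 2.
N/5 = 273; 273 ≡ 3 (mod 5); 3·2 ≡ 1, so inverse 2.
N/13 = 105; 105 ≡ 1 (mod 13), inverse 1.
k ≡ 5·195·6 + 1·455·2 + 0·273·2 + 12·105·1 = 8020.
8020 mod 1365 = 1195.

1195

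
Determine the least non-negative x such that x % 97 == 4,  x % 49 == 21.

From x ≡ 4 (mod 97) write x = 4 + 97t. Substituting into x ≡ 21 (mod 49) gives 97t ≡ 17 (mod 49), and since 48⁻¹ ≡ 48 (mod 49), t ≡ 32. Hence x ≡ 4 + 97·32 = 3108 (mod 4753).

3108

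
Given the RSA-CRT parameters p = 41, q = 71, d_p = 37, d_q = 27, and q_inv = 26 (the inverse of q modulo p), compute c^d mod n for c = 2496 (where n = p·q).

m₁ = c^(d_p) mod p: c ≡ 36 (mod 41), and 36^37 mod 41 = 20.
m₂ = c^(d_q) mod q: c ≡ 11 (mod 71), and 11^27 mod 71 = 65.
h = q_inv·(m₁ − m₂) mod p = 26·(20 − 65) mod 41 = 19.
m = m₂ + h·q = 65 + 19·71 = 1414.

1414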